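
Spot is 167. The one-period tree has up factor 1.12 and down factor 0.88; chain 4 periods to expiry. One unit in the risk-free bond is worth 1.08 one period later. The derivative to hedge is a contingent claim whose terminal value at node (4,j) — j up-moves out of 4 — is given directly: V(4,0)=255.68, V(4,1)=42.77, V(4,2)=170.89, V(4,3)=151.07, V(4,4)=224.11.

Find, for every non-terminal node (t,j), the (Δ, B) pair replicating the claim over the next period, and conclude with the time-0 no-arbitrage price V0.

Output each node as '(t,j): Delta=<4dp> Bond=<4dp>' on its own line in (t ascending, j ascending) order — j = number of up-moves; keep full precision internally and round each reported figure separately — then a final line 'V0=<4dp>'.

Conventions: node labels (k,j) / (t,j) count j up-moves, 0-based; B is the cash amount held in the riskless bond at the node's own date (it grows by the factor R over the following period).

(0,0): Delta=0.8576 Bond=-5.7658
(1,0): Delta=0.3868 Bond=62.9641
(1,1): Delta=0.9316 Bond=-20.0653
(2,0): Delta=2.1265 Bond=-156.9883
(2,1): Delta=0.1134 Bond=112.9992
(2,2): Delta=1.0601 Bond=-48.6044
(3,0): Delta=-7.7951 Bond=959.5833
(3,1): Delta=3.6856 Bond=-395.3735
(3,2): Delta=-0.4480 Bond=225.5216
(3,3): Delta=1.2971 Bond=-108.0957
V0=137.4485

Arbitrage-free pricing uses the up-move probability p* = (R−d)/(u−d) = 0.8333, discounting each step at R = 1.08.
At maturity the claim pays: V(4,0)=255.6800, V(4,1)=42.7700, V(4,2)=170.8900, V(4,3)=151.0700, V(4,4)=224.1100
Node (3,0) S=113.8058: V=(p*·42.7700+(1−p*)·255.6800)/1.08=72.4583; Δ=(42.7700−255.6800)/(127.4625−100.1491)=-7.7951; B=V−Δ·S=959.5833
Node (3,1) S=144.8438: V=(p*·170.8900+(1−p*)·42.7700)/1.08=138.4599; Δ=(170.8900−42.7700)/(162.2250−127.4625)=3.6856; B=V−Δ·S=-395.3735
Node (3,2) S=184.3466: V=(p*·151.0700+(1−p*)·170.8900)/1.08=142.9383; Δ=(151.0700−170.8900)/(206.4682−162.2250)=-0.4480; B=V−Δ·S=225.5216
Node (3,3) S=234.6230: V=(p*·224.1100+(1−p*)·151.0700)/1.08=196.2377; Δ=(224.1100−151.0700)/(262.7777−206.4682)=1.2971; B=V−Δ·S=-108.0957
Node (2,0) S=129.3248: V=(p*·138.4599+(1−p*)·72.4583)/1.08=118.0182; Δ=(138.4599−72.4583)/(144.8438−113.8058)=2.1265; B=V−Δ·S=-156.9883
Node (2,1) S=164.5952: V=(p*·142.9383+(1−p*)·138.4599)/1.08=131.6591; Δ=(142.9383−138.4599)/(184.3466−144.8438)=0.1134; B=V−Δ·S=112.9992
Node (2,2) S=209.4848: V=(p*·196.2377+(1−p*)·142.9383)/1.08=173.4763; Δ=(196.2377−142.9383)/(234.6230−184.3466)=1.0601; B=V−Δ·S=-48.6044
Node (1,0) S=146.9600: V=(p*·131.6591+(1−p*)·118.0182)/1.08=119.8015; Δ=(131.6591−118.0182)/(164.5952−129.3248)=0.3868; B=V−Δ·S=62.9641
Node (1,1) S=187.0400: V=(p*·173.4763+(1−p*)·131.6591)/1.08=154.1730; Δ=(173.4763−131.6591)/(209.4848−164.5952)=0.9316; B=V−Δ·S=-20.0653
Node (0,0) S=167.0000: V=(p*·154.1730+(1−p*)·119.8015)/1.08=137.4485; Δ=(154.1730−119.8015)/(187.0400−146.9600)=0.8576; B=V−Δ·S=-5.7658
Verification: the root portfolio costs Δ(0,0)·S0 + B(0,0) = 137.4485, matching V0.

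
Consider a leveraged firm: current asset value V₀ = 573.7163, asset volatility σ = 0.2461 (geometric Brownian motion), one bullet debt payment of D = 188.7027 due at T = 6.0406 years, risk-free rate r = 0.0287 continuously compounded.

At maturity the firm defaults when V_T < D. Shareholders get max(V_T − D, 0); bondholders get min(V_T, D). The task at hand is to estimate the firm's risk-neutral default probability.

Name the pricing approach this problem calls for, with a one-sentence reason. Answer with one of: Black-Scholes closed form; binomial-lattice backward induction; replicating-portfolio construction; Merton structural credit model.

Key observation: a levered firm with one bullet debt due at 6.0406 years is the canonical structural-credit setup: equity is a call on the firm's assets struck at the face value.

framework: Merton structural credit model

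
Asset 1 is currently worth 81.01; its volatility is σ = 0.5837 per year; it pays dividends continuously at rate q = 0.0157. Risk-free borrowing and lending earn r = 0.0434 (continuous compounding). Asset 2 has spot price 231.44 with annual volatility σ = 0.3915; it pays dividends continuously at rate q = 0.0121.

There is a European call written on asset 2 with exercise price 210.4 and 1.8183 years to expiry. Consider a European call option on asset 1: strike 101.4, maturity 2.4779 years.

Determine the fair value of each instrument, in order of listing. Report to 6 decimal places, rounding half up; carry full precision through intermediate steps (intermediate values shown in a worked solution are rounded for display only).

[asset 2 call K=210.4]
σ√T = 0.3915·√1.8183 = 0.527916
d₁ = (ln(S/K) + (r−q+σ²/2)T) / (σ√T) = (ln(231.44/210.4) + (0.0434−0.0121+0.3915²/2)·1.8183) / 0.527916 = (0.095310 + 0.196260) / 0.527916 = 0.552305
d₂ = d₁ − σ√T = 0.552305 − 0.527916 = 0.024389
e^{−rT} = 0.924119
e^{−qT} = 0.978239
N(d₁) = 0.709630,  N(d₂) = 0.509729
price = S·e^{−qT}·N(d₁) − K·e^{−rT}·N(d₂) = 160.662849 − 99.108987 = 61.553861
[asset 1 call K=101.4]
σ√T = 0.5837·√2.4779 = 0.918822
d₁ = (ln(S/K) + (r−q+σ²/2)T) / (σ√T) = (ln(81.01/101.4) + (0.0434−0.0157+0.5837²/2)·2.4779) / 0.918822 = (-0.224500 + 0.490755) / 0.918822 = 0.289778
d₂ = d₁ − σ√T = 0.289778 − 0.918822 = -0.629044
e^{−rT} = 0.898040
e^{−qT} = 0.961844
N(d₁) = 0.614007,  N(d₂) = 0.264660
price = S·e^{−qT}·N(d₁) − K·e^{−rT}·N(d₂) = 47.842801 − 24.100271 = 23.742530

price(asset 2 call K=210.4) = 61.553861
price(asset 1 call K=101.4) = 23.742530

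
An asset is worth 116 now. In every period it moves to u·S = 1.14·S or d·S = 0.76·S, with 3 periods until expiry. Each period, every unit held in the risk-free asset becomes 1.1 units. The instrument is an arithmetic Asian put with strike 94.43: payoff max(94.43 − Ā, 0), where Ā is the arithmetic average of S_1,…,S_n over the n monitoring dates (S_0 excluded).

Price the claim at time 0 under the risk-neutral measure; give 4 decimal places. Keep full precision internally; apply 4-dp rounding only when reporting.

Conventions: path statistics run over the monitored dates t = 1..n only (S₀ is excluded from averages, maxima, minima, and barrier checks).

price = 0.1963

Set p* = 0.8947 (from d < R < u); the path-dependent value is the discounted p*-expectation over all price paths.
Enumerate all 2^3 = 8 price paths (U = up ×1.14, D = down ×0.76); each path with k up-moves has probability p*^k·(1−p*)^(3−k).
DDD: Ā=68.6943, payoff=25.7357, prob=0.001166
UDD: Ā=103.0414, payoff=0.0000, prob=0.009914
DUD: Ā=88.3481, payoff=6.0819, prob=0.009914
UUD: Ā=132.5221, payoff=0.0000, prob=0.084269
DDU: Ā=77.1811, payoff=17.2489, prob=0.009914
UDU: Ā=115.7717, payoff=0.0000, prob=0.084269
DUU: Ā=101.0784, payoff=0.0000, prob=0.084269
UUU: Ā=151.6176, payoff=0.0000, prob=0.716285
Price = Σ prob·payoff / R^3 = 0.261318 / 1.331000 = 0.1963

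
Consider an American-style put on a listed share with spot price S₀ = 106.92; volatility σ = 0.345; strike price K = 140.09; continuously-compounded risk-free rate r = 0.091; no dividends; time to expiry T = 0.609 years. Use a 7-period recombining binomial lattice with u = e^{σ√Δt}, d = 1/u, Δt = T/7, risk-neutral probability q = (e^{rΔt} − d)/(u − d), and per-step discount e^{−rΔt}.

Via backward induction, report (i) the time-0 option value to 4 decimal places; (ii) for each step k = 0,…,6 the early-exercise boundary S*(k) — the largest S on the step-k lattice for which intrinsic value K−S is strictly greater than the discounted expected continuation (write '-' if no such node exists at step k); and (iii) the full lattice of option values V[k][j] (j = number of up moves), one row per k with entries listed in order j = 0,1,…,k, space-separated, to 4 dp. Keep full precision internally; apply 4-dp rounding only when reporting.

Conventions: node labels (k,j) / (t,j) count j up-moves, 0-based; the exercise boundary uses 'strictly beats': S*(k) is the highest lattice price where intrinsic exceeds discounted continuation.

params: Δt=0.08700 u=1.10712 d=0.90325 q=0.51357 e^(-rΔt)=0.99211
t_7 payoffs: 87.6454 75.8080 61.2989 43.5149 21.7169 0.0000 0.0000 0.0000
t_6: node(6,0) S=58.0624 payoff=82.0276 vs cont=80.9229 → 82.0276 [stop]  node(6,1) S=71.1677 payoff=68.9223 vs cont=67.8176 → 68.9223 [stop]  node(6,2) S=87.2310 payoff=52.8590 vs cont=51.7543 → 52.8590 [stop]  node(6,3) S=106.9200 payoff=33.1700 vs cont=32.0653 → 33.1700 [stop]  node(6,4) S=131.0530 payoff=9.0370 vs cont=10.4805 → 10.4805 [wait]  node(6,5) S=160.6330 payoff=0.0000 vs cont=0.0000 → 0.0000 [wait]  node(6,6) S=196.8896 payoff=0.0000 vs cont=0.0000 → 0.0000 [wait]  ⇒ S*(6)=106.9200
t_5: node(5,0) S=64.2820 payoff=75.8080 vs cont=74.7033 → 75.8080 [stop]  node(5,1) S=78.7911 payoff=61.2989 vs cont=60.1942 → 61.2989 [stop]  node(5,2) S=96.5751 payoff=43.5149 vs cont=42.4102 → 43.5149 [stop]  node(5,3) S=118.3731 payoff=21.7169 vs cont=21.3477 → 21.7169 [stop]  node(5,4) S=145.0911 payoff=0.0000 vs cont=5.0578 → 5.0578 [wait]  node(5,5) S=177.8397 payoff=0.0000 vs cont=0.0000 → 0.0000 [wait]  ⇒ S*(5)=118.3731
t_4: node(4,0) S=71.1677 payoff=68.9223 vs cont=67.8176 → 68.9223 [stop]  node(4,1) S=87.2310 payoff=52.8590 vs cont=51.7543 → 52.8590 [stop]  node(4,2) S=106.9200 payoff=33.1700 vs cont=32.0653 → 33.1700 [stop]  node(4,3) S=131.0530 payoff=9.0370 vs cont=13.0575 → 13.0575 [wait]  node(4,4) S=160.6330 payoff=0.0000 vs cont=2.4409 → 2.4409 [wait]  ⇒ S*(4)=106.9200
t_3: node(3,0) S=78.7911 payoff=61.2989 vs cont=60.1942 → 61.2989 [stop]  node(3,1) S=96.5751 payoff=43.5149 vs cont=42.4102 → 43.5149 [stop]  node(3,2) S=118.3731 payoff=21.7169 vs cont=22.6607 → 22.6607 [wait]  node(3,3) S=145.0911 payoff=0.0000 vs cont=7.5452 → 7.5452 [wait]  ⇒ S*(3)=96.5751
t_2: node(2,0) S=87.2310 payoff=52.8590 vs cont=51.7543 → 52.8590 [stop]  node(2,1) S=106.9200 payoff=33.1700 vs cont=32.5462 → 33.1700 [stop]  node(2,2) S=131.0530 payoff=9.0370 vs cont=14.7804 → 14.7804 [wait]  ⇒ S*(2)=106.9200
t_1: node(1,0) S=96.5751 payoff=43.5149 vs cont=42.4102 → 43.5149 [stop]  node(1,1) S=118.3731 payoff=21.7169 vs cont=23.5386 → 23.5386 [wait]  ⇒ S*(1)=96.5751
t_0: node(0,0) S=106.9200 payoff=33.1700 vs cont=32.9934 → 33.1700 [stop]  ⇒ S*(0)=106.9200

price = 33.1700
boundary = 106.9200 96.5751 106.9200 96.5751 106.9200 118.3731 106.9200
tree:
33.1700
43.5149 23.5386
52.8590 33.1700 14.7804
61.2989 43.5149 22.6607 7.5452
68.9223 52.8590 33.1700 13.0575 2.4409
75.8080 61.2989 43.5149 21.7169 5.0578 0.0000
82.0276 68.9223 52.8590 33.1700 10.4805 0.0000 0.0000
87.6454 75.8080 61.2989 43.5149 21.7169 0.0000 0.0000 0.0000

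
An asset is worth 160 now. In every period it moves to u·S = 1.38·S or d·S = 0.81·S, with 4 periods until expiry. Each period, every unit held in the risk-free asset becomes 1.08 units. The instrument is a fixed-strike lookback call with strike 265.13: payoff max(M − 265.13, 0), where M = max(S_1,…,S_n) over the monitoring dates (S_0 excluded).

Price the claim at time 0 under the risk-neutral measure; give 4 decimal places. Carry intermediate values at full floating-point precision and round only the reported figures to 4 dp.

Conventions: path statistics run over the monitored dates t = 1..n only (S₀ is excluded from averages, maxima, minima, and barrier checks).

No-arbitrage gives p* = (R−d)/(u−d) = 0.4737: enumerate every path, weight its payoff by its p*-probability, and discount by R^4.
Enumerate all 2^4 = 16 price paths (U = up ×1.38, D = down ×0.81); each path with k up-moves has probability p*^k·(1−p*)^(4−k).
DDDD: M=129.6000, payoff=0.0000, prob=0.076734
UDDD: M=220.8000, payoff=0.0000, prob=0.069060
DUDD: M=178.8480, payoff=0.0000, prob=0.069060
UUDD: M=304.7040, payoff=39.5740, prob=0.062154
DDUD: M=144.8669, payoff=0.0000, prob=0.069060
UDUD: M=246.8102, payoff=0.0000, prob=0.062154
DUUD: M=246.8102, payoff=0.0000, prob=0.062154
UUUD: M=420.4915, payoff=155.3615, prob=0.055939
DDDU: M=129.6000, payoff=0.0000, prob=0.069060
UDDU: M=220.8000, payoff=0.0000, prob=0.062154
DUDU: M=199.9163, payoff=0.0000, prob=0.062154
UUDU: M=340.5981, payoff=75.4681, prob=0.055939
DDUU: M=199.9163, payoff=0.0000, prob=0.062154
UDUU: M=340.5981, payoff=75.4681, prob=0.055939
DUUU: M=340.5981, payoff=75.4681, prob=0.055939
UUUU: M=580.2783, payoff=315.1483, prob=0.050345
Price = Σ prob·payoff / R^4 = 39.681332 / 1.360489 = 29.1670

price = 29.1670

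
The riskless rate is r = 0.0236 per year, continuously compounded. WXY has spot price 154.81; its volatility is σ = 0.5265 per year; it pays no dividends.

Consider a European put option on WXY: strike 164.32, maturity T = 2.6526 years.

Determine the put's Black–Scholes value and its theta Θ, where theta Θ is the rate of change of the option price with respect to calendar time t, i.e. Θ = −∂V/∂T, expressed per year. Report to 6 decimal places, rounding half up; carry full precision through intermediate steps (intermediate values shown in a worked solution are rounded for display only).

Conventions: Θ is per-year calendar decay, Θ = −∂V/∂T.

price = 51.073750
Θ = -6.671111

σ√T = 0.5265·√2.6526 = 0.857500
d₁ = (ln(S/K) + (r+σ²/2)T) / (σ√T) = (ln(154.81/164.32) + (0.0236+0.5265²/2)·2.6526) / 0.857500 = (-0.059617 + 0.430255) / 0.857500 = 0.432230
d₂ = d₁ − σ√T = 0.432230 − 0.857500 = -0.425270
e^{−rT} = 0.939318
N(−d₁) = 0.332787,  N(−d₂) = 0.664680
Put price V = K·e^{−rT}·N(−d₂) − S·N(−d₁) = 102.592513 − 51.518764 = 51.073750
φ(d₁) = (1/√(2π))·e^{−d₁²/2} = 0.363364
Θ = −S·φ(d₁)·σ/(2√T) + r·K·e^{−rT}·N(−d₂) = −9.092294 + 2.421183 = -6.671111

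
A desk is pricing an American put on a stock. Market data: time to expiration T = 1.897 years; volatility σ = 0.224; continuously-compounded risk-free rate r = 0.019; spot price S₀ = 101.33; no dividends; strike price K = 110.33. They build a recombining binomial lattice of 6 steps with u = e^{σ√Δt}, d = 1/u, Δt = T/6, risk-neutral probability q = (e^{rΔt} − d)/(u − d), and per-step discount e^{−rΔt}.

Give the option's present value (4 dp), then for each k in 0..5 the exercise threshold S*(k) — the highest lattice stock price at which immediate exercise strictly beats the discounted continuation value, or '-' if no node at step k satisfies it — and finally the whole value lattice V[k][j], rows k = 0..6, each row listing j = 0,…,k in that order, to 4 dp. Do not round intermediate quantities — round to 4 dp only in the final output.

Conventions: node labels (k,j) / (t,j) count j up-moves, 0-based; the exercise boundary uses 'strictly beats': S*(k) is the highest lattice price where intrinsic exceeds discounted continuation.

Δt=0.31617, u=1.13423, d=0.88166, q=0.49241, disc=e^(-rΔt)=0.99401
k=6 terminal: V=max(K-S,0) → 62.7378 49.1039 31.5643 9.0000 0.0000 0.0000 0.0000
k=5: j=0 S=53.9804 intr=56.3496 cont=55.6888 V=56.3496[EX]; j=1 S=69.4443 intr=40.8857 cont=40.2249 V=40.8857[EX]; j=2 S=89.3383 intr=20.9917 cont=20.3309 V=20.9917[EX]; j=3 S=114.9313 intr=0.0000 cont=4.5410 V=4.5410[hold]; j=4 S=147.8561 intr=0.0000 cont=0.0000 V=0.0000[hold]; j=5 S=190.2129 intr=0.0000 cont=0.0000 V=0.0000[hold]  S*(5)=89.3383
k=4: j=0 S=61.2261 intr=49.1039 cont=48.4431 V=49.1039[EX]; j=1 S=78.7657 intr=31.5643 cont=30.9035 V=31.5643[EX]; j=2 S=101.3300 intr=9.0000 cont=12.8140 V=12.8140[hold]; j=3 S=130.3583 intr=0.0000 cont=2.2911 V=2.2911[hold]; j=4 S=167.7025 intr=0.0000 cont=0.0000 V=0.0000[hold]  S*(4)=78.7657
k=3: j=0 S=69.4443 intr=40.8857 cont=40.2249 V=40.8857[EX]; j=1 S=89.3383 intr=20.9917 cont=22.1977 V=22.1977[hold]; j=2 S=114.9313 intr=0.0000 cont=7.5867 V=7.5867[hold]; j=3 S=147.8561 intr=0.0000 cont=1.1560 V=1.1560[hold]  S*(3)=69.4443
k=2: j=0 S=78.7657 intr=31.5643 cont=31.4938 V=31.5643[EX]; j=1 S=101.3300 intr=9.0000 cont=14.9133 V=14.9133[hold]; j=2 S=130.3583 intr=0.0000 cont=4.3937 V=4.3937[hold]  S*(2)=78.7657
k=1: j=0 S=89.3383 intr=20.9917 cont=23.2252 V=23.2252[hold]; j=1 S=114.9313 intr=0.0000 cont=9.6751 V=9.6751[hold]  S*(1)=-
k=0: j=0 S=101.3300 intr=9.0000 cont=16.4539 V=16.4539[hold]  S*(0)=-

price = 16.4539
boundary = - - 78.7657 69.4443 78.7657 89.3383
tree:
16.4539
23.2252 9.6751
31.5643 14.9133 4.3937
40.8857 22.1977 7.5867 1.1560
49.1039 31.5643 12.8140 2.2911 0.0000
56.3496 40.8857 20.9917 4.5410 0.0000 0.0000
62.7378 49.1039 31.5643 9.0000 0.0000 0.0000 0.0000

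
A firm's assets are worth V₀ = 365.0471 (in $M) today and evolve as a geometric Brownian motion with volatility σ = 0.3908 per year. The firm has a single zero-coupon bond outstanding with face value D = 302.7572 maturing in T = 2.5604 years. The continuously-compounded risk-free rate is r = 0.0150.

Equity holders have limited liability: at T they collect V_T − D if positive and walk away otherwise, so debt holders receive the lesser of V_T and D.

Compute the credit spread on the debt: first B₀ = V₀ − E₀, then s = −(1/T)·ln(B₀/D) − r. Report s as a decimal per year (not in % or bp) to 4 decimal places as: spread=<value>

spread=0.0714

Equity is a call on the firm's assets struck at D = 302.7572:
d₁ = [ln(V₀/D) + (r + σ²/2)T] / (σ√T)
   = [ln(365.0471/302.7572) + (0.0150 + 0.5·0.3908²)·2.5604] / (0.3908·√2.5604)
   = [0.187095 + 0.233924] / 0.625329 = 0.673277
d₂ = d₁ − σ√T = 0.673277 − 0.625329 = 0.047948
N(d₁) = 0.749614,  N(d₂) = 0.519121,  e^(−rT) = 0.962322
E₀ = V₀·N(d₁) − D·e^(−rT)·N(d₂)
   = 365.0471·0.749614 − 302.7572·0.962322·0.519121 = 122.398637
B₀ = V₀ − E₀ = 365.0471 − 122.398637 = 242.648463
spread = −(1/T)·ln(B₀/D) − r = −(1/2.5604)·ln(242.648463/302.7572) − 0.0150 = 0.07143861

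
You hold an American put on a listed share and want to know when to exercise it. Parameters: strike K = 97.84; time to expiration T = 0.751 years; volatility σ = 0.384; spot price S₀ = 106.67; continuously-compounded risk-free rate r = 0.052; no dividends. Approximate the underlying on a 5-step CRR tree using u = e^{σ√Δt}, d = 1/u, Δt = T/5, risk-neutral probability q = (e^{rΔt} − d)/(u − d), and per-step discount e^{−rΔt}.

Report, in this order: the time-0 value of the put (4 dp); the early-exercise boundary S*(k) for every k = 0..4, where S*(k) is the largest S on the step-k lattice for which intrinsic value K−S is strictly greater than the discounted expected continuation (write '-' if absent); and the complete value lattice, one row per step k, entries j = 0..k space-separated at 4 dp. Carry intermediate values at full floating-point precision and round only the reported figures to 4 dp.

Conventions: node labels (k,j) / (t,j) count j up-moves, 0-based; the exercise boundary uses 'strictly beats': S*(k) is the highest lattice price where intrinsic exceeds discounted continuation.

price = 8.4764
boundary = - - - 68.2567 79.2095
tree:
8.4764
13.3233 3.5495
20.2863 6.2639 0.7711
29.5833 10.9005 1.5212 0.0000
39.0217 18.6305 3.0010 0.0000 0.0000
47.1549 29.5833 5.9200 0.0000 0.0000 0.0000

Δt=0.15020, u=1.16047, d=0.86172, q=0.48911, disc=e^(-rΔt)=0.99222
k=5 terminal: V=max(K-S,0) → 47.1549 29.5833 5.9200 0.0000 0.0000 0.0000
k=4: j=0 S=58.8183 intr=39.0217 cont=38.2605 V=39.0217[EX]; j=1 S=79.2095 intr=18.6305 cont=17.8693 V=18.6305[EX]; j=2 S=106.6700 intr=0.0000 cont=3.0010 V=3.0010[hold]; j=3 S=143.6505 intr=0.0000 cont=0.0000 V=0.0000[hold]; j=4 S=193.4515 intr=0.0000 cont=0.0000 V=0.0000[hold]  S*(4)=79.2095
k=3: j=0 S=68.2567 intr=29.5833 cont=28.8222 V=29.5833[EX]; j=1 S=91.9200 intr=5.9200 cont=10.9005 V=10.9005[hold]; j=2 S=123.7869 intr=0.0000 cont=1.5212 V=1.5212[hold]; j=3 S=166.7015 intr=0.0000 cont=0.0000 V=0.0000[hold]  S*(3)=68.2567
k=2: j=0 S=79.2095 intr=18.6305 cont=20.2863 V=20.2863[hold]; j=1 S=106.6700 intr=0.0000 cont=6.2639 V=6.2639[hold]; j=2 S=143.6505 intr=0.0000 cont=0.7711 V=0.7711[hold]  S*(2)=-
k=1: j=0 S=91.9200 intr=5.9200 cont=13.3233 V=13.3233[hold]; j=1 S=123.7869 intr=0.0000 cont=3.5495 V=3.5495[hold]  S*(1)=-
k=0: j=0 S=106.6700 intr=0.0000 cont=8.4764 V=8.4764[hold]  S*(0)=-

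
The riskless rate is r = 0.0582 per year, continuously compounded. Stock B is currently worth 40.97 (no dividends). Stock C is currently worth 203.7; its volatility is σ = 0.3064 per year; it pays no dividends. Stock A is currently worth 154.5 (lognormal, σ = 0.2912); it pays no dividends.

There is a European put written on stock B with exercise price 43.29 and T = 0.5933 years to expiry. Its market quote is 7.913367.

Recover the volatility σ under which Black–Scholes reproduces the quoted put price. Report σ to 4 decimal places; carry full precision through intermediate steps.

At σ = 0.5932 the Black–Scholes value reproduces the quote:
σ√T = 0.5932·√0.5933 = 0.456918
d₁ = (ln(S/K) + (r+σ²/2)T) / (σ√T) = (ln(40.97/43.29) + (0.0582+0.5932²/2)·0.5933) / 0.456918 = (-0.055082 + 0.138917) / 0.456918 = 0.183480
d₂ = d₁ − σ√T = 0.183480 − 0.456918 = -0.273438
e^{−rT} = 0.966059
N(−d₁) = 0.427211,  N(−d₂) = 0.607742
V = K·e^{−rT}·N(−d₂) − S·N(−d₁) = 25.416182 − 17.502815 = 7.913367 (equal to the quote); since ∂V/∂σ > 0 for all σ, the implied volatility is unique

sigma = 0.5932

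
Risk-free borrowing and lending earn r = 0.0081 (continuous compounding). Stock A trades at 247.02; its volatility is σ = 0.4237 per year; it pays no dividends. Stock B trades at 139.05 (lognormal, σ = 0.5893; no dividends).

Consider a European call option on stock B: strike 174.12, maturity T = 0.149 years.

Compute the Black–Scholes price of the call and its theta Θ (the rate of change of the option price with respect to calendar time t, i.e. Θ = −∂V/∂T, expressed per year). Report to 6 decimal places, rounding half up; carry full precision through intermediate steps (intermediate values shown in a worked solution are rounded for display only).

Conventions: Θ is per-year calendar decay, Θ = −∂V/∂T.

σ√T = 0.5893·√0.149 = 0.227473
d₁ = (ln(S/K) + (r+σ²/2)T) / (σ√T) = (ln(139.05/174.12) + (0.0081+0.5893²/2)·0.149) / 0.227473 = (-0.224911 + 0.027079) / 0.227473 = -0.869696
d₂ = d₁ − σ√T = -0.869696 − 0.227473 = -1.097169
e^{−rT} = 0.998794
N(d₁) = 0.192233,  N(d₂) = 0.136284
Call price V = S·N(d₁) − K·e^{−rT}·N(d₂) = 26.730028 − 23.701103 = 3.028926
φ(d₁) = (1/√(2π))·e^{−d₁²/2} = 0.273317
Θ = −S·φ(d₁)·σ/(2√T) − r·K·e^{−rT}·N(d₂) = −29.010177 − 0.191979 = -29.202156

price = 3.028926
Θ = -29.202156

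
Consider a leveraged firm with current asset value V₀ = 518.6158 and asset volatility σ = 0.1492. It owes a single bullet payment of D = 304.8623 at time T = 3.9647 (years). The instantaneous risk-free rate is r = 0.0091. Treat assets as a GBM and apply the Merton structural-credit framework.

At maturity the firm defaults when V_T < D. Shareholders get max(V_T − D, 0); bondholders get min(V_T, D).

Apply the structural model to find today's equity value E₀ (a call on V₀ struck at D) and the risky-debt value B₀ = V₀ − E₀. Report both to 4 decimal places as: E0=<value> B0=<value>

E0=225.7958 B0=292.8200

Work the structural quantities from V₀ = 518.6158 against face 304.8623:
d₁ = [ln(V₀/D) + (r + σ²/2)T] / (σ√T)
   = [ln(518.6158/304.8623) + (0.0091 + 0.5·0.1492²)·3.9647] / (0.1492·√3.9647)
   = [0.531303 + 0.080207] / 0.297080 = 2.058400
d₂ = d₁ − σ√T = 2.058400 − 0.297080 = 1.761320
N(d₁) = 0.980224,  N(d₂) = 0.960908,  e^(−rT) = 0.964564
E₀ = V₀·N(d₁) − D·e^(−rT)·N(d₂)
   = 518.6158·0.980224 − 304.8623·0.964564·0.960908 = 225.795837
B₀ = V₀ − E₀ = 518.6158 − 225.795837 = 292.819963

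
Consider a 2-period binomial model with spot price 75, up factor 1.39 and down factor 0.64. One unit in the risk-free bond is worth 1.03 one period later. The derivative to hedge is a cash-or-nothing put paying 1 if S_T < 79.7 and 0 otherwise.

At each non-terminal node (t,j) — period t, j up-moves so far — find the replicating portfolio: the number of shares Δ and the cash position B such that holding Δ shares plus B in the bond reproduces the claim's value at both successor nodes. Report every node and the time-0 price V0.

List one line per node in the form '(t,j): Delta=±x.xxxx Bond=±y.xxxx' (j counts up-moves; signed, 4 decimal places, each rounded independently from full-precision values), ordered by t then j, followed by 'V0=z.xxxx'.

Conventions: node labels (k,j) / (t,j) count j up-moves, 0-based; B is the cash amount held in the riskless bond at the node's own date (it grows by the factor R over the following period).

Arbitrage-free pricing uses the up-move probability p* = (R−d)/(u−d) = 0.5200, discounting each step at R = 1.03.
Expiry values: V(2,0)=1.0000, V(2,1)=1.0000, V(2,2)=0.0000
  t=1,j=0: stock 48.0000 → up 66.7200 (V=1.0000), down 30.7200 (V=1.0000). Price 0.9709; hedge Δ=0.0000, bond B=0.9709.
  t=1,j=1: stock 104.2500 → up 144.9075 (V=0.0000), down 66.7200 (V=1.0000). Price 0.4660; hedge Δ=-0.0128, bond B=1.7994.
  t=0,j=0: stock 75.0000 → up 104.2500 (V=0.4660), down 48.0000 (V=0.9709). Price 0.6877; hedge Δ=-0.0090, bond B=1.3609.
As a check, the time-0 holding Δ(0,0)·S0 + B(0,0) comes to 0.6877 — exactly V0.

(0,0): Delta=-0.0090 Bond=1.3609
(1,0): Delta=0.0000 Bond=0.9709
(1,1): Delta=-0.0128 Bond=1.7994
V0=0.6877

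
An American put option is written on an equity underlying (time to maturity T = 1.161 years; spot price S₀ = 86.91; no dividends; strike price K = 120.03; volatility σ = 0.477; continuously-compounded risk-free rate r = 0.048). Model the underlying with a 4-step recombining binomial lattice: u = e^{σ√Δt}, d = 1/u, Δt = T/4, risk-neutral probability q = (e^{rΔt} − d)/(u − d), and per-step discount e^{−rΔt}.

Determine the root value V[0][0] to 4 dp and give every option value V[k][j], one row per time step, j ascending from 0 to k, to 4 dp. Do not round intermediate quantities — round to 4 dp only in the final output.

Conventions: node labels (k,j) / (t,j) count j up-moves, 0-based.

params: Δt=0.29025 u=1.29302 d=0.77338 q=0.46310 e^(-rΔt)=0.98616
t_4 payoffs: 88.9383 68.0475 33.1200 0.0000 0.0000
k=3: node(3,0) S=40.2023 payoff=79.8277 vs cont=78.1670 → 79.8277 [stop]  node(3,1) S=67.2146 payoff=52.8154 vs cont=51.1548 → 52.8154 [stop]  node(3,2) S=112.3766 payoff=7.6534 vs cont=17.5360 → 17.5360 [wait]  node(3,3) S=187.8835 payoff=0.0000 vs cont=0.0000 → 0.0000 [wait]
k=2: node(2,0) S=51.9825 payoff=68.0475 vs cont=66.3868 → 68.0475 [stop]  node(2,1) S=86.9100 payoff=33.1200 vs cont=35.9727 → 35.9727 [wait]  node(2,2) S=145.3056 payoff=0.0000 vs cont=9.2847 → 9.2847 [wait]
k=1: node(1,0) S=67.2146 payoff=52.8154 vs cont=52.4576 → 52.8154 [stop]  node(1,1) S=112.3766 payoff=7.6534 vs cont=23.2867 → 23.2867 [wait]
k=0: node(0,0) S=86.9100 payoff=33.1200 vs cont=38.5990 → 38.5990 [wait]

price = 38.5990
tree:
38.5990
52.8154 23.2867
68.0475 35.9727 9.2847
79.8277 52.8154 17.5360 0.0000
88.9383 68.0475 33.1200 0.0000 0.0000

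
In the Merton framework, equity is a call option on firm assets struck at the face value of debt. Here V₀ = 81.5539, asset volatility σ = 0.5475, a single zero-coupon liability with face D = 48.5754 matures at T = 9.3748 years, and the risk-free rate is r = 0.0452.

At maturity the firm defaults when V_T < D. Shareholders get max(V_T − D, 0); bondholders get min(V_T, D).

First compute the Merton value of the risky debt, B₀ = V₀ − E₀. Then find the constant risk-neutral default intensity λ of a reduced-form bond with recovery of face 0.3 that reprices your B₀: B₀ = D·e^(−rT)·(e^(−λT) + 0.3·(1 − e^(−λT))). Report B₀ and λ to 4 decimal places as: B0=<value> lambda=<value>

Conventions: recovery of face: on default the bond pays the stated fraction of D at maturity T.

B0=19.0231 lambda=0.0910

Equity is a call on the firm's assets struck at D = 48.5754:
d₁ = [ln(V₀/D) + (r + σ²/2)T] / (σ√T)
   = [ln(81.5539/48.5754) + (0.0452 + 0.5·0.5475²)·9.3748] / (0.5475·√9.3748)
   = [0.518147 + 1.828818] / 1.676352 = 1.400044
d₂ = d₁ − σ√T = 1.400044 − 1.676352 = -0.276308
N(d₁) = 0.919250,  N(d₂) = 0.391156,  e^(−rT) = 0.654593
E₀ = V₀·N(d₁) − D·e^(−rT)·N(d₂)
   = 81.5539·0.919250 − 48.5754·0.654593·0.391156 = 62.530779
B₀ = V₀ − E₀ = 81.5539 − 62.530779 = 19.023121
e^(−λT) = (B₀·e^(rT)/D − 0.3)/(1 − 0.3) = (19.0231·1.527666/48.5754 − 0.3)/0.7 = 0.42609221
λ = −ln(0.42609221)/9.3748 = 0.090999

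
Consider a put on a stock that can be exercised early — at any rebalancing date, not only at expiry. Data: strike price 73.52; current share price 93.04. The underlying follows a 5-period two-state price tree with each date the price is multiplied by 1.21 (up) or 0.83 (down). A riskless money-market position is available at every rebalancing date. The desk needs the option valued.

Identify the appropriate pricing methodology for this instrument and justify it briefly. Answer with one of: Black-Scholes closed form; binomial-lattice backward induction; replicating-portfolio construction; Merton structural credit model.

framework: binomial-lattice backward induction

Key observation: early exercise of the strike-73.52 put must be checked at each of the 5 dates (spot 93.04), which forces a node-by-node comparison of intrinsic and continuation value backward from expiry.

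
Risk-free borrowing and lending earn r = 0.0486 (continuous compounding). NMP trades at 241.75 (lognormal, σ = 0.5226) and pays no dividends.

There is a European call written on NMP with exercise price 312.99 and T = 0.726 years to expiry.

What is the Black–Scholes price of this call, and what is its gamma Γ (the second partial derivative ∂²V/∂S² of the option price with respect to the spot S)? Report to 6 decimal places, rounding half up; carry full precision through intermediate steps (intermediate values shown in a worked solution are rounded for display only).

σ√T = 0.5226·√0.726 = 0.445285
d₁ = (ln(S/K) + (r+σ²/2)T) / (σ√T) = (ln(241.75/312.99) + (0.0486+0.5226²/2)·0.726) / 0.445285 = (-0.258267 + 0.134423) / 0.445285 = -0.278124
d₂ = d₁ − σ√T = -0.278124 − 0.445285 = -0.723409
e^{−rT} = 0.965332
N(d₁) = 0.390459,  N(d₂) = 0.234714
Call price V = S·N(d₁) − K·e^{−rT}·N(d₂) = 94.393373 − 70.916426 = 23.476947
φ(d₁) = (1/√(2π))·e^{−d₁²/2} = 0.383807
Γ = φ(d₁) / (S·σ·√T) = 0.003565

price = 23.476947
Γ = 0.003565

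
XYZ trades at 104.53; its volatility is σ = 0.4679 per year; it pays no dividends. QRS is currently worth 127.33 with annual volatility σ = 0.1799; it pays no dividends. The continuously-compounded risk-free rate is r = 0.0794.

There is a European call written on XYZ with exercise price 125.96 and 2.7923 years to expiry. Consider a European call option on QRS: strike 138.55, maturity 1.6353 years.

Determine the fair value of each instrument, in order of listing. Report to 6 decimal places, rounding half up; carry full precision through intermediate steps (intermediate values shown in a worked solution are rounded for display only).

price(XYZ call K=125.96) = 33.081906
price(QRS call K=138.55) = 14.447268

[XYZ call K=125.96]
σ√T = 0.4679·√2.7923 = 0.781869
d₁ = (ln(S/K) + (r+σ²/2)T) / (σ√T) = (ln(104.53/125.96) + (0.0794+0.4679²/2)·2.7923) / 0.781869 = (-0.186490 + 0.527368) / 0.781869 = 0.435978
d₂ = d₁ − σ√T = 0.435978 − 0.781869 = -0.345891
e^{−rT} = 0.801149
N(d₁) = 0.668574,  N(d₂) = 0.364712
price = S·N(d₁) − K·e^{−rT}·N(d₂) = 69.886017 − 36.804111 = 33.081906
[QRS call K=138.55]
σ√T = 0.1799·√1.6353 = 0.230054
d₁ = (ln(S/K) + (r+σ²/2)T) / (σ√T) = (ln(127.33/138.55) + (0.0794+0.1799²/2)·1.6353) / 0.230054 = (-0.084449 + 0.156305) / 0.230054 = 0.312345
d₂ = d₁ − σ√T = 0.312345 − 0.230054 = 0.082290
e^{−rT} = 0.878233
N(d₁) = 0.622611,  N(d₂) = 0.532792
price = S·N(d₁) − K·e^{−rT}·N(d₂) = 79.277014 − 64.829745 = 14.447268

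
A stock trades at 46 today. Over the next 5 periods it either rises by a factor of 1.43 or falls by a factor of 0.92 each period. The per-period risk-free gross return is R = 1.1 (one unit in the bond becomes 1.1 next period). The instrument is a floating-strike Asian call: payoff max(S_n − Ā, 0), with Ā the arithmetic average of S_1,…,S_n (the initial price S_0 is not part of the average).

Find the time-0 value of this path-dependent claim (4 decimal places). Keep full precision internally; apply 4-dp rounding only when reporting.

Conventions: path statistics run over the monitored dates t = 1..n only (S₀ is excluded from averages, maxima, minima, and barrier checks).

No-arbitrage gives p* = (R−d)/(u−d) = 0.3529: enumerate every path, weight its payoff by its p*-probability, and discount by R^5.
Enumerate all 2^5 = 32 price paths (U = up ×1.43, D = down ×0.92); each path with k up-moves has probability p*^k·(1−p*)^(5−k).
DDDDD: Ā=36.0692, payoff=0.0000, prob=0.113428
UDDDD: Ā=56.0640, payoff=0.0000, prob=0.061870
DUDDD: Ā=51.3720, payoff=0.0000, prob=0.061870
UUDDD: Ā=79.8500, payoff=0.0000, prob=0.033747
DDUDD: Ā=47.0554, payoff=0.0689, prob=0.061870
UDUDD: Ā=73.1405, payoff=0.1071, prob=0.033747
DUUDD: Ā=68.4485, payoff=4.7991, prob=0.033747
UUUDD: Ā=106.3927, payoff=7.4595, prob=0.018407
DDDUD: Ā=43.0841, payoff=4.0402, prob=0.061870
UDDUD: Ā=66.9677, payoff=6.2799, prob=0.033747
DUDUD: Ā=62.2757, payoff=10.9719, prob=0.033747
UUDUD: Ā=96.7981, payoff=17.0542, prob=0.018407
DDUUD: Ā=57.9590, payoff=15.2886, prob=0.033747
UDUUD: Ā=90.0885, payoff=23.7638, prob=0.018407
DUUUD: Ā=85.3965, payoff=28.4558, prob=0.018407
UUUUD: Ā=132.7358, payoff=44.2301, prob=0.010040
DDDDU: Ā=39.4305, payoff=7.6938, prob=0.061870
UDDDU: Ā=61.2887, payoff=11.9589, prob=0.033747
DUDDU: Ā=56.5967, payoff=16.6509, prob=0.033747
UUDDU: Ā=87.9710, payoff=25.8813, prob=0.018407
DDUDU: Ā=52.2801, payoff=20.9675, prob=0.033747
UDUDU: Ā=81.2614, payoff=32.5909, prob=0.018407
DUUDU: Ā=76.5694, payoff=37.2829, prob=0.018407
UUUDU: Ā=119.0155, payoff=57.9505, prob=0.010040
DDDUU: Ā=48.3087, payoff=24.9388, prob=0.033747
UDDUU: Ā=75.0886, payoff=38.7636, prob=0.018407
DUDUU: Ā=70.3966, payoff=43.4556, prob=0.018407
UUDUU: Ā=109.4208, payoff=67.5452, prob=0.010040
DDUUU: Ā=66.0800, payoff=47.7723, prob=0.018407
UDUUU: Ā=102.7112, payoff=74.2547, prob=0.010040
DUUUU: Ā=98.0192, payoff=78.9467, prob=0.010040
UUUUU: Ā=152.3560, payoff=122.7107, prob=0.005477
Price = Σ prob·payoff / R^5 = 13.990932 / 1.610510 = 8.6873

price = 8.6873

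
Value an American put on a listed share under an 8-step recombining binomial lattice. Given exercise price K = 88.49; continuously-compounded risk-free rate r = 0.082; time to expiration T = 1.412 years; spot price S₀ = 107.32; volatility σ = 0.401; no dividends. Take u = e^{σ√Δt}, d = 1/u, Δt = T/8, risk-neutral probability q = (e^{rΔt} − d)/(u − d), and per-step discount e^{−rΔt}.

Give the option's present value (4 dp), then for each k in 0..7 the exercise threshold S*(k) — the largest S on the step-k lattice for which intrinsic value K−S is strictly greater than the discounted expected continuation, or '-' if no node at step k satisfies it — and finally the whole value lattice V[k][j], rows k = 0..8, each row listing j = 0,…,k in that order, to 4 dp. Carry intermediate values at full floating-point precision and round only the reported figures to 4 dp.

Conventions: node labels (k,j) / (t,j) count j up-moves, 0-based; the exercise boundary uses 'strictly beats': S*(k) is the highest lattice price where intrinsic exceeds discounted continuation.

params: Δt=0.17650 u=1.18349 d=0.84496 q=0.50105 e^(-rΔt)=0.98563
t_8 payoffs: 60.6054 49.4335 33.7856 11.8684 0.0000 0.0000 0.0000 0.0000 0.0000
t_7: node(7,0) S=33.0011 payoff=55.4889 vs cont=54.2174 → 55.4889 [stop]  node(7,1) S=46.2229 payoff=42.2671 vs cont=40.9956 → 42.2671 [stop]  node(7,2) S=64.7421 payoff=23.7479 vs cont=22.4764 → 23.7479 [stop]  node(7,3) S=90.6809 payoff=0.0000 vs cont=5.8367 → 5.8367 [wait]  node(7,4) S=127.0122 payoff=0.0000 vs cont=0.0000 → 0.0000 [wait]  node(7,5) S=177.8994 payoff=0.0000 vs cont=0.0000 → 0.0000 [wait]  node(7,6) S=249.1746 payoff=0.0000 vs cont=0.0000 → 0.0000 [wait]  node(7,7) S=349.0060 payoff=0.0000 vs cont=0.0000 → 0.0000 [wait]  ⇒ S*(7)=64.7421
t_6: node(6,0) S=39.0565 payoff=49.4335 vs cont=48.1620 → 49.4335 [stop]  node(6,1) S=54.7044 payoff=33.7856 vs cont=32.5141 → 33.7856 [stop]  node(6,2) S=76.6216 payoff=11.8684 vs cont=14.5613 → 14.5613 [wait]  node(6,3) S=107.3200 payoff=0.0000 vs cont=2.8704 → 2.8704 [wait]  node(6,4) S=150.3176 payoff=0.0000 vs cont=0.0000 → 0.0000 [wait]  node(6,5) S=210.5422 payoff=0.0000 vs cont=0.0000 → 0.0000 [wait]  node(6,6) S=294.8956 payoff=0.0000 vs cont=0.0000 → 0.0000 [wait]  ⇒ S*(6)=54.7044
t_5: node(5,0) S=46.2229 payoff=42.2671 vs cont=40.9956 → 42.2671 [stop]  node(5,1) S=64.7421 payoff=23.7479 vs cont=23.8063 → 23.8063 [wait]  node(5,2) S=90.6809 payoff=0.0000 vs cont=8.5786 → 8.5786 [wait]  node(5,3) S=127.0122 payoff=0.0000 vs cont=1.4116 → 1.4116 [wait]  node(5,4) S=177.8994 payoff=0.0000 vs cont=0.0000 → 0.0000 [wait]  node(5,5) S=249.1746 payoff=0.0000 vs cont=0.0000 → 0.0000 [wait]  ⇒ S*(5)=46.2229
t_4: node(4,0) S=54.7044 payoff=33.7856 vs cont=32.5429 → 33.7856 [stop]  node(4,1) S=76.6216 payoff=11.8684 vs cont=15.9441 → 15.9441 [wait]  node(4,2) S=107.3200 payoff=0.0000 vs cont=4.9159 → 4.9159 [wait]  node(4,3) S=150.3176 payoff=0.0000 vs cont=0.6942 → 0.6942 [wait]  node(4,4) S=210.5422 payoff=0.0000 vs cont=0.0000 → 0.0000 [wait]  ⇒ S*(4)=54.7044
t_3: node(3,0) S=64.7421 payoff=23.7479 vs cont=24.4892 → 24.4892 [wait]  node(3,1) S=90.6809 payoff=0.0000 vs cont=10.2688 → 10.2688 [wait]  node(3,2) S=127.0122 payoff=0.0000 vs cont=2.7604 → 2.7604 [wait]  node(3,3) S=177.8994 payoff=0.0000 vs cont=0.3414 → 0.3414 [wait]  ⇒ S*(3)=-
t_2: node(2,0) S=76.6216 payoff=11.8684 vs cont=17.1146 → 17.1146 [wait]  node(2,1) S=107.3200 payoff=0.0000 vs cont=6.4132 → 6.4132 [wait]  node(2,2) S=150.3176 payoff=0.0000 vs cont=1.5261 → 1.5261 [wait]  ⇒ S*(2)=-
t_1: node(1,0) S=90.6809 payoff=0.0000 vs cont=11.5839 → 11.5839 [wait]  node(1,1) S=127.0122 payoff=0.0000 vs cont=3.9076 → 3.9076 [wait]  ⇒ S*(1)=-
t_0: node(0,0) S=107.3200 payoff=0.0000 vs cont=7.6265 → 7.6265 [wait]  ⇒ S*(0)=-

price = 7.6265
boundary = - - - - 54.7044 46.2229 54.7044 64.7421
tree:
7.6265
11.5839 3.9076
17.1146 6.4132 1.5261
24.4892 10.2688 2.7604 0.3414
33.7856 15.9441 4.9159 0.6942 0.0000
42.2671 23.8063 8.5786 1.4116 0.0000 0.0000
49.4335 33.7856 14.5613 2.8704 0.0000 0.0000 0.0000
55.4889 42.2671 23.7479 5.8367 0.0000 0.0000 0.0000 0.0000
60.6054 49.4335 33.7856 11.8684 0.0000 0.0000 0.0000 0.0000 0.0000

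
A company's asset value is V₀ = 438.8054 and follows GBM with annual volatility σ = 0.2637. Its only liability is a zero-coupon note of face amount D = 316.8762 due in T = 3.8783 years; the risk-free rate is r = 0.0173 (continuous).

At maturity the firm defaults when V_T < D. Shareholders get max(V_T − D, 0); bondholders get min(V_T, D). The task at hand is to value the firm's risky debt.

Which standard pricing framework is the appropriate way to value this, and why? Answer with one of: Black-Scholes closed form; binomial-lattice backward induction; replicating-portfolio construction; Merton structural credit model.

Key observation: the data describe a firm's assets (V₀ = 438.8054, GBM) and a single zero-coupon debt of face 316.8762, so credit quantities follow from equity-as-call in the structural model.

framework: Merton structural credit model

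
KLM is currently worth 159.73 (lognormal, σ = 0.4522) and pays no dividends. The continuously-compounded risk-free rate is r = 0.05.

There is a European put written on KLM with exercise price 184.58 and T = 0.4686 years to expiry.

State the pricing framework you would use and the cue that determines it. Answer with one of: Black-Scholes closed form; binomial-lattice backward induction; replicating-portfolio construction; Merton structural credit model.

Key observation: a European-exercise option on KLM struck at 184.58 — a GBM underlying with constant parameters — admits an analytic price: the data contain no early exercise, no discrete tree, no debt structure.

framework: Black-Scholes closed form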